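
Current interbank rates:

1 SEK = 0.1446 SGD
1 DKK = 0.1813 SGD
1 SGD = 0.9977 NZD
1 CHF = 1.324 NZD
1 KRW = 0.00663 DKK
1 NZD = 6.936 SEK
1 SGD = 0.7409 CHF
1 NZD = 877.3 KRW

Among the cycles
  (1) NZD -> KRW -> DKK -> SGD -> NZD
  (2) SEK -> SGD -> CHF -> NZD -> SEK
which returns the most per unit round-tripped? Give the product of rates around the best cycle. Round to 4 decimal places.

1.0521

(1) 877.3 × 0.00663 × 0.1813 × 0.9977 = 1.05211
(2) 0.1446 × 0.7409 × 1.324 × 6.936 = 0.98384
Highest is cycle (1) at 1.0521 (>1, arbitrage).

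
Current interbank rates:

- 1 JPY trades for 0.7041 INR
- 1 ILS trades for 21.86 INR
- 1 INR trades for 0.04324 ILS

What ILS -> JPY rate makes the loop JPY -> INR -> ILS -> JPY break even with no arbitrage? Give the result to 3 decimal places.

Known legs of the cycle: 0.7041 × 0.04324 = 0.030445284
For no arbitrage the full-cycle product must be 1, so the missing rate is 1 / 0.030445284 ≈ 32.84581.

32.846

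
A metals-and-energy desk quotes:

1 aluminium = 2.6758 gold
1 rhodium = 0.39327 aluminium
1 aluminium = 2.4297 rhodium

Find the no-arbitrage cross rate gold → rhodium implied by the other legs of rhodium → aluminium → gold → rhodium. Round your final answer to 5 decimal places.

Known legs of the cycle: 0.39327 × 2.6758 = 1.052311866
For no arbitrage the full-cycle product must be 1, so the missing rate is 1 / 1.052311866 ≈ 0.9502886.

0.95029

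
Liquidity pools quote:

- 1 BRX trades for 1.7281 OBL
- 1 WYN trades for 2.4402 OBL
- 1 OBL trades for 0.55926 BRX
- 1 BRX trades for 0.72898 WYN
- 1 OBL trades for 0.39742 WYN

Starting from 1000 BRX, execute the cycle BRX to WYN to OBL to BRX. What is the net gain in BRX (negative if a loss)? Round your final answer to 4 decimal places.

-5.1564

1000 BRX × 0.72898 = 728.98 WYN
728.98 WYN × 2.4402 = 1778.856996 OBL
1778.856996 OBL × 0.55926 = 994.84356358296 BRX
Net change: 994.84356358296 − 1000 = -5.15643641704 BRX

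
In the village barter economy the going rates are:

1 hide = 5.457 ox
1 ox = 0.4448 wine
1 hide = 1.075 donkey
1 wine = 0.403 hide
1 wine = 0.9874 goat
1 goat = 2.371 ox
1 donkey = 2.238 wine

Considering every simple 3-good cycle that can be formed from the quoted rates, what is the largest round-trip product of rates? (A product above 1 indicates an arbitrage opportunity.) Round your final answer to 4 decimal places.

ox→wine→goat→ox: 0.4448 × 0.9874 × 2.371 = 1.04133
hide→ox→wine→hide: 5.457 × 0.4448 × 0.403 = 0.97819
hide→donkey→wine→hide: 1.075 × 2.238 × 0.403 = 0.96956
Maximum is ox→wine→goat→ox at 1.0413; arbitrage exists.

1.0413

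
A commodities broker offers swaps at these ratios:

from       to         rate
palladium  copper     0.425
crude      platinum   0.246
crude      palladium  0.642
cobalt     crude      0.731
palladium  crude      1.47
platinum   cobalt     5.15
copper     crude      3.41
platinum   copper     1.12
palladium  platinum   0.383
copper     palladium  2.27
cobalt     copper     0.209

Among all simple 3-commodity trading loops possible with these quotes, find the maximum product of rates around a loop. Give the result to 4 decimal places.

copper→palladium→platinum→copper: 2.27 × 0.383 × 1.12 = 0.97374
copper→crude→platinum→copper: 3.41 × 0.246 × 1.12 = 0.93952
copper→crude→palladium→copper: 3.41 × 0.642 × 0.425 = 0.93042
cobalt→crude→platinum→cobalt: 0.731 × 0.246 × 5.15 = 0.92610
Maximum is copper→palladium→platinum→copper at 0.9737; no arbitrage — every cycle loses value.

0.9737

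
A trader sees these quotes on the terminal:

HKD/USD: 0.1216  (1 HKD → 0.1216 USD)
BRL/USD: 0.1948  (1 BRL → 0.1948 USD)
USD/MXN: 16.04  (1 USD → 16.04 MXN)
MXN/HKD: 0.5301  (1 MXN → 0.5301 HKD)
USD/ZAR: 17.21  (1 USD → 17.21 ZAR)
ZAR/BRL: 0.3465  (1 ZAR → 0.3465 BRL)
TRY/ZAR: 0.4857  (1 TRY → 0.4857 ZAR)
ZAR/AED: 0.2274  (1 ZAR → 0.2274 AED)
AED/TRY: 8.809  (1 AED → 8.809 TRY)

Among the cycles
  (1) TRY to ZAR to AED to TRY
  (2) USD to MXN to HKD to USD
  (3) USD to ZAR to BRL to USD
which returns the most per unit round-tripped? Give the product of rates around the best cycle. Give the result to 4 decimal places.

(1) 0.4857 × 0.2274 × 8.809 = 0.97294
(2) 16.04 × 0.5301 × 0.1216 = 1.03394
(3) 17.21 × 0.3465 × 0.1948 = 1.16164
Highest is cycle (3) at 1.1616 (>1, arbitrage).

1.1616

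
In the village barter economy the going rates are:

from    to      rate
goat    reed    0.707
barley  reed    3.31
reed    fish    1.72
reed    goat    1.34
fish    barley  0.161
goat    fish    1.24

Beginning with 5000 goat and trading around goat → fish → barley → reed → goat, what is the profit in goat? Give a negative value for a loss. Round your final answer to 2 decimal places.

-572.58

5000 goat × 1.24 = 6200 fish
6200 fish × 0.161 = 998.2 barley
998.2 barley × 3.31 = 3304.042 reed
3304.042 reed × 1.34 = 4427.41628 goat
Net change: 4427.41628 − 5000 = -572.58372 goat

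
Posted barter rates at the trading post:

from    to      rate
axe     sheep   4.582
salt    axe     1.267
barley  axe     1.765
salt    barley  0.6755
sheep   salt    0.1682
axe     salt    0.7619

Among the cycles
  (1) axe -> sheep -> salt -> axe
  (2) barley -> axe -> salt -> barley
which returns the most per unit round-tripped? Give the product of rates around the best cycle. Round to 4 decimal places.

0.9765

(1) 4.582 × 0.1682 × 1.267 = 0.97647
(2) 1.765 × 0.7619 × 0.6755 = 0.90838
Highest is cycle (1) at 0.9765 (≤1, no arbitrage).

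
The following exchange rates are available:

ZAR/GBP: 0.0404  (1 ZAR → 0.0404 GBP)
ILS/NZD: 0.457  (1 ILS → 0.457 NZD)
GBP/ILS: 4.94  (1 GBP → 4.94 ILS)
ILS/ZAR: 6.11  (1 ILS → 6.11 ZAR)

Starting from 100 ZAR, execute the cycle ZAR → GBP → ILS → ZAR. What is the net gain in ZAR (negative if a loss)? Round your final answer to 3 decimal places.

100 ZAR × 0.0404 = 4.04 GBP
4.04 GBP × 4.94 = 19.9576 ILS
19.9576 ILS × 6.11 = 121.940936 ZAR
Net change: 121.940936 − 100 = 21.940936 ZAR

21.941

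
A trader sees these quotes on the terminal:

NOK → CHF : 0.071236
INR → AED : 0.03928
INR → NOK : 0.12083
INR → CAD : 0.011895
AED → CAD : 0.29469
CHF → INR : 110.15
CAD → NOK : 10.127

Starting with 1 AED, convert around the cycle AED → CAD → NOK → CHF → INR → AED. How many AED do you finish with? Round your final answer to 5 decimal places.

1 AED × 0.29469 = 0.29469 CAD
0.29469 CAD × 10.127 = 2.98432563 NOK
2.98432563 NOK × 0.071236 = 0.21259142057868 CHF
0.21259142057868 CHF × 110.15 = 23.416944976741602 INR
23.416944976741602 INR × 0.03928 = 0.91981759868641012656 AED

0.91982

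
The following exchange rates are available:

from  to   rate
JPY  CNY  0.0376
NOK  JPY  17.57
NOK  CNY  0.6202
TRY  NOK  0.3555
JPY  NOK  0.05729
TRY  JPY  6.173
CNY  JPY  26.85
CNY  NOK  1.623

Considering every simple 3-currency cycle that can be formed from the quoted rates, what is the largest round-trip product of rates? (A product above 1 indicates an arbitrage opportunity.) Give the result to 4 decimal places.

1.0722

CNY→NOK→JPY→CNY: 1.623 × 17.57 × 0.0376 = 1.07221
CNY→JPY→NOK→CNY: 26.85 × 0.05729 × 0.6202 = 0.95401
Maximum is CNY→NOK→JPY→CNY at 1.0722; arbitrage exists.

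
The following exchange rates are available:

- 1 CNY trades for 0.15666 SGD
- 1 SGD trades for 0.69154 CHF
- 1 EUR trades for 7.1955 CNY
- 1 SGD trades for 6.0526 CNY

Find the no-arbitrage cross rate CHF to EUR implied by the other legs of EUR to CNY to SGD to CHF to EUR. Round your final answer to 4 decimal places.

1.2828

Known legs of the cycle: 7.1955 × 0.15666 × 0.69154 = 0.7795364111262
For no arbitrage the full-cycle product must be 1, so the missing rate is 1 / 0.7795364111262 ≈ 1.282814.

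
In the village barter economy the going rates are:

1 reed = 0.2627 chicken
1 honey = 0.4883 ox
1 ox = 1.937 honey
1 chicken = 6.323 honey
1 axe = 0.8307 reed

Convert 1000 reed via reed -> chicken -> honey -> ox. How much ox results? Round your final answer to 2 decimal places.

1000 reed × 0.2627 = 262.7 chicken
262.7 chicken × 6.323 = 1661.0521 honey
1661.0521 honey × 0.4883 = 811.09174043 ox

811.09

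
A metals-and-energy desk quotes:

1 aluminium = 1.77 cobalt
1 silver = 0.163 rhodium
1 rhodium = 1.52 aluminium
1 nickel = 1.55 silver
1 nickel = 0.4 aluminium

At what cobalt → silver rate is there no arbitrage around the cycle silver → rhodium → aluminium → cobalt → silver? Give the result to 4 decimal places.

2.2803

Known legs of the cycle: 0.163 × 1.52 × 1.77 = 0.4385352
For no arbitrage the full-cycle product must be 1, so the missing rate is 1 / 0.4385352 ≈ 2.280319.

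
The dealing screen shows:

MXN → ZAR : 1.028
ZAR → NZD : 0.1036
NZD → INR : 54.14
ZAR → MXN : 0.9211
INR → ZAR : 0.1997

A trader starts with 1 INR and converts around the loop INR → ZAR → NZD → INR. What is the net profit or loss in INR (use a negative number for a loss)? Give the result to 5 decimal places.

1 INR × 0.1997 = 0.1997 ZAR
0.1997 ZAR × 0.1036 = 0.02068892 NZD
0.02068892 NZD × 54.14 = 1.1200981288 INR
Net change: 1.1200981288 − 1 = 0.1200981288 INR

0.12010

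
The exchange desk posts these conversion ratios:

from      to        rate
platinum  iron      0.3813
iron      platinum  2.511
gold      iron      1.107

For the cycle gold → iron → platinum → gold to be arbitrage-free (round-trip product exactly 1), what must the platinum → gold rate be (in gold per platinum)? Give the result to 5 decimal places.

Known legs of the cycle: 1.107 × 2.511 = 2.779677
For no arbitrage the full-cycle product must be 1, so the missing rate is 1 / 2.779677 ≈ 0.3597540.

0.35975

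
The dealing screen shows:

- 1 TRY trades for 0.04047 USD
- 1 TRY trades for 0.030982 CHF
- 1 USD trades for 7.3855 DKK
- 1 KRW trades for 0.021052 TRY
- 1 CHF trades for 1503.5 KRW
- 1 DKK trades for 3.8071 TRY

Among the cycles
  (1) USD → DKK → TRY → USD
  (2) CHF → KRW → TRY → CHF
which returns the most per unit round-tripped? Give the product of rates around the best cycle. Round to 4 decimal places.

1.1379

(1) 7.3855 × 3.8071 × 0.04047 = 1.13791
(2) 1503.5 × 0.021052 × 0.030982 = 0.98063
Highest is cycle (1) at 1.1379 (>1, arbitrage).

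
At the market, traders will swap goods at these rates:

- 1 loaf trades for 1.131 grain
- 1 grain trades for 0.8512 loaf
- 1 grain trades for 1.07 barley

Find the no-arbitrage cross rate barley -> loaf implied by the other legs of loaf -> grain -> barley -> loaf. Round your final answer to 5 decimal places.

Known legs of the cycle: 1.131 × 1.07 = 1.21017
For no arbitrage the full-cycle product must be 1, so the missing rate is 1 / 1.21017 ≈ 0.8263302.

0.82633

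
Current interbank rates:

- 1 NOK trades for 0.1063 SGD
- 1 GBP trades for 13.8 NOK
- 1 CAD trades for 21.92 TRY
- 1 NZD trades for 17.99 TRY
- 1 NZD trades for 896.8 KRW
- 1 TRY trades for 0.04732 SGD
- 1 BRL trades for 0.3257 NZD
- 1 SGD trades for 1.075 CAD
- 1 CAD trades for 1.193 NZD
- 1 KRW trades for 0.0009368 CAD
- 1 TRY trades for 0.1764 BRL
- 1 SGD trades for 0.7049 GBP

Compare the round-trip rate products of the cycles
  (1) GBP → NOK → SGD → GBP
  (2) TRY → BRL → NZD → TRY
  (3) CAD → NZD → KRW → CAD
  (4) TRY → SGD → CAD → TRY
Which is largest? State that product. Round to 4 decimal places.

1.1150

(1) 13.8 × 0.1063 × 0.7049 = 1.03405
(2) 0.1764 × 0.3257 × 17.99 = 1.03359
(3) 1.193 × 896.8 × 0.0009368 = 1.00227
(4) 0.04732 × 1.075 × 21.92 = 1.11505
Highest is cycle (4) at 1.1150 (>1, arbitrage).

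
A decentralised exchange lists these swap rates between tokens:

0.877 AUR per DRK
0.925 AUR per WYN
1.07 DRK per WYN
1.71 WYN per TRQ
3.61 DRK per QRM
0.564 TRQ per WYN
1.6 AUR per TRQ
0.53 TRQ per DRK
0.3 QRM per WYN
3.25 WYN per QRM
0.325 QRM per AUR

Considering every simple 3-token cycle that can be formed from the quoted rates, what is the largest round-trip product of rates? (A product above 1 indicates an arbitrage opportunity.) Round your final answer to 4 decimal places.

1.0289

DRK→AUR→QRM→DRK: 0.877 × 0.325 × 3.61 = 1.02894
QRM→WYN→AUR→QRM: 3.25 × 0.925 × 0.325 = 0.97703
DRK→TRQ→WYN→DRK: 0.53 × 1.71 × 1.07 = 0.96974
Maximum is DRK→AUR→QRM→DRK at 1.0289; arbitrage exists.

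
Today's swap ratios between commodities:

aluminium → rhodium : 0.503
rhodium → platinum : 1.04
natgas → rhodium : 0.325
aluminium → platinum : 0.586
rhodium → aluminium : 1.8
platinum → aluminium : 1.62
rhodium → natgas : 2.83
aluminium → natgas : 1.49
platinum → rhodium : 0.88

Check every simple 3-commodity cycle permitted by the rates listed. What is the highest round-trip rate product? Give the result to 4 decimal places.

0.9282

aluminium→platinum→rhodium→aluminium: 0.586 × 0.88 × 1.8 = 0.92822
aluminium→natgas→rhodium→aluminium: 1.49 × 0.325 × 1.8 = 0.87165
aluminium→rhodium→platinum→aluminium: 0.503 × 1.04 × 1.62 = 0.84745
Maximum is aluminium→platinum→rhodium→aluminium at 0.9282; no arbitrage — every cycle loses value.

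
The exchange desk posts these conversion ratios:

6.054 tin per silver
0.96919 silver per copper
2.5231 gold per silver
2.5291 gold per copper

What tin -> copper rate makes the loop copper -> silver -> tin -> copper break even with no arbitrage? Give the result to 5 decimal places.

Known legs of the cycle: 0.96919 × 6.054 = 5.86747626
For no arbitrage the full-cycle product must be 1, so the missing rate is 1 / 5.86747626 ≈ 0.1704310.

0.17043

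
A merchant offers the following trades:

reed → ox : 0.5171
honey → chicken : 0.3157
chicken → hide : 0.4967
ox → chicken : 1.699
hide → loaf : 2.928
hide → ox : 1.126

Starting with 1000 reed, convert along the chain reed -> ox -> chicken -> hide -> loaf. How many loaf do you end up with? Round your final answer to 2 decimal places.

1000 reed × 0.5171 = 517.1 ox
517.1 ox × 1.699 = 878.5529 chicken
878.5529 chicken × 0.4967 = 436.37722543 hide
436.37722543 hide × 2.928 = 1277.71251605904 loaf

1277.71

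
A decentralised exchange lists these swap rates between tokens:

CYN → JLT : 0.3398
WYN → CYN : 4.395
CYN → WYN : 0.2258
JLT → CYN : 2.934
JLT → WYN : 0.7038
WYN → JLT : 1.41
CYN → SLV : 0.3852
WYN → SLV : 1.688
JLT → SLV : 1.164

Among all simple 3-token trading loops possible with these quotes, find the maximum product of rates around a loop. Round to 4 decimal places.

JLT→WYN→CYN→JLT: 0.7038 × 4.395 × 0.3398 = 1.05107
JLT→CYN→WYN→JLT: 2.934 × 0.2258 × 1.41 = 0.93412
Maximum is JLT→WYN→CYN→JLT at 1.0511; arbitrage exists.

1.0511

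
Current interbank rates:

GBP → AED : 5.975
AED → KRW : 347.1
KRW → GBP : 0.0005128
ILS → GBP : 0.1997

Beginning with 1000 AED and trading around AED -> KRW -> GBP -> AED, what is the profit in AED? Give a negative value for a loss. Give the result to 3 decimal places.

1000 AED × 347.1 = 347100 KRW
347100 KRW × 0.0005128 = 177.99288 GBP
177.99288 GBP × 5.975 = 1063.507458 AED
Net change: 1063.507458 − 1000 = 63.507458 AED

63.507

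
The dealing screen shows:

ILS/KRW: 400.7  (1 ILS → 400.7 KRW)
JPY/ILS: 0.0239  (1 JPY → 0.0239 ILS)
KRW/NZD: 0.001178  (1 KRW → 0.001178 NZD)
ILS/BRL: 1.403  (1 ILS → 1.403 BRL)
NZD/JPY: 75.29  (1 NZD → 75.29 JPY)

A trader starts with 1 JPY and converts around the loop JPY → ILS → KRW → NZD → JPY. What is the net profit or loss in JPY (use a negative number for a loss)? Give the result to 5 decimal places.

1 JPY × 0.0239 = 0.0239 ILS
0.0239 ILS × 400.7 = 9.57673 KRW
9.57673 KRW × 0.001178 = 0.01128138794 NZD
0.01128138794 NZD × 75.29 = 0.8493756980026 JPY
Net change: 0.8493756980026 − 1 = -0.1506243019974 JPY

-0.15062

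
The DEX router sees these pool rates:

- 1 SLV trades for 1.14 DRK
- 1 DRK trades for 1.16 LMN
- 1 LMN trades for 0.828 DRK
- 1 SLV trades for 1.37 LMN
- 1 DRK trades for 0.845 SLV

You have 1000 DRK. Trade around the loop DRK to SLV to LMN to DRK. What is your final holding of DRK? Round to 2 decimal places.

1000 DRK × 0.845 = 845 SLV
845 SLV × 1.37 = 1157.65 LMN
1157.65 LMN × 0.828 = 958.5342 DRK

958.53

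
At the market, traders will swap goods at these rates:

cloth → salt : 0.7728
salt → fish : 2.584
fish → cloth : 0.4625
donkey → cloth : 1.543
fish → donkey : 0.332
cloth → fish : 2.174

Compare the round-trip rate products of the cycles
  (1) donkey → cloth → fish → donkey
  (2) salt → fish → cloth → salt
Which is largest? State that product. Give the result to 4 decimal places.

(1) 1.543 × 2.174 × 0.332 = 1.11369
(2) 2.584 × 0.4625 × 0.7728 = 0.92357
Highest is cycle (1) at 1.1137 (>1, arbitrage).

1.1137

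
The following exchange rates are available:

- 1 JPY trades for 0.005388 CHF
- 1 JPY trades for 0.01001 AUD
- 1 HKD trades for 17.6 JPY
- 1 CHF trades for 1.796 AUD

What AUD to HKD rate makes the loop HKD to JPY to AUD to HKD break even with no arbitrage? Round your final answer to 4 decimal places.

5.6761

Known legs of the cycle: 17.6 × 0.01001 = 0.176176
For no arbitrage the full-cycle product must be 1, so the missing rate is 1 / 0.176176 ≈ 5.676142.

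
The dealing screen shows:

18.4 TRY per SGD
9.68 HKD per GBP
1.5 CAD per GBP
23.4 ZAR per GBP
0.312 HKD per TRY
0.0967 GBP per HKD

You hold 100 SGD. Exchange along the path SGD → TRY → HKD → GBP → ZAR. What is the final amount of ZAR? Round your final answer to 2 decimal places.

100 SGD × 18.4 = 1840 TRY
1840 TRY × 0.312 = 574.08 HKD
574.08 HKD × 0.0967 = 55.513536 GBP
55.513536 GBP × 23.4 = 1299.0167424 ZAR

1299.02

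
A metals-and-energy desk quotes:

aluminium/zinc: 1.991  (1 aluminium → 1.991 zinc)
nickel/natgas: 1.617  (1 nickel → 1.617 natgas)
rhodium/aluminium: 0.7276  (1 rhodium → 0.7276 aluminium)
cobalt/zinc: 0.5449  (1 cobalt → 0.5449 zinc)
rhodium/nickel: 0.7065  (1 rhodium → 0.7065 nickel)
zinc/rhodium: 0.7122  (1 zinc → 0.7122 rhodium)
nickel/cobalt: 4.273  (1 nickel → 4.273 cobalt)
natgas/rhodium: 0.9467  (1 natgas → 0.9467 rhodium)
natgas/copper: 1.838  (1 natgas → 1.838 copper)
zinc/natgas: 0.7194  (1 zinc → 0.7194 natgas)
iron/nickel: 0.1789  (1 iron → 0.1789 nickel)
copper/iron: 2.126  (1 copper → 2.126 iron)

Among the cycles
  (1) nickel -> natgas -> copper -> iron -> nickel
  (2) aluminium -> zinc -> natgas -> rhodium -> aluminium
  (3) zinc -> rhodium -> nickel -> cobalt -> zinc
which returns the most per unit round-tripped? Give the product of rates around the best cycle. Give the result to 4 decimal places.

(1) 1.617 × 1.838 × 2.126 × 0.1789 = 1.13039
(2) 1.991 × 0.7194 × 0.9467 × 0.7276 = 0.98661
(3) 0.7122 × 0.7065 × 4.273 × 0.5449 = 1.17156
Highest is cycle (3) at 1.1716 (>1, arbitrage).

1.1716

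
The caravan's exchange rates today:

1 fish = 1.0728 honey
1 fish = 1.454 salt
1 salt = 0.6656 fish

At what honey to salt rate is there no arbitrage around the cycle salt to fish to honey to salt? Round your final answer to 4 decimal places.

Known legs of the cycle: 0.6656 × 1.0728 = 0.71405568
For no arbitrage the full-cycle product must be 1, so the missing rate is 1 / 0.71405568 ≈ 1.400451.

1.4005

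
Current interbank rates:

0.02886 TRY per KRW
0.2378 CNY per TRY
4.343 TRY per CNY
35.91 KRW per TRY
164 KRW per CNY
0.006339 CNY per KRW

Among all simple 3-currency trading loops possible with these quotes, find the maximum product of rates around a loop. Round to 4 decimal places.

TRY→CNY→KRW→TRY: 0.2378 × 164 × 0.02886 = 1.12552
TRY→KRW→CNY→TRY: 35.91 × 0.006339 × 4.343 = 0.98861
Maximum is TRY→CNY→KRW→TRY at 1.1255; arbitrage exists.

1.1255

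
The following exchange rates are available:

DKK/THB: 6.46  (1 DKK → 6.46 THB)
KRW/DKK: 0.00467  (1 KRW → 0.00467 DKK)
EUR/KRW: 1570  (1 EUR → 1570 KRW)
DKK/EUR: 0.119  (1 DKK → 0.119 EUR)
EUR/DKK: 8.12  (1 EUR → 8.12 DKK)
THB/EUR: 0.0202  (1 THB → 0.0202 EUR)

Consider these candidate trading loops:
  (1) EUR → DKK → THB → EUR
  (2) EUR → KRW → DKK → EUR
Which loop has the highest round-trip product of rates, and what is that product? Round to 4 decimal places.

1.0596

(1) 8.12 × 6.46 × 0.0202 = 1.05960
(2) 1570 × 0.00467 × 0.119 = 0.87250
Highest is cycle (1) at 1.0596 (>1, arbitrage).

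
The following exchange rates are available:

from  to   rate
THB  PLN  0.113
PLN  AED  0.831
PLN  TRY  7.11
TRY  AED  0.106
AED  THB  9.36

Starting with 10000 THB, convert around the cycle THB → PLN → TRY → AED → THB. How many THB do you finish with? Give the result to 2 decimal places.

7971.31

10000 THB × 0.113 = 1130 PLN
1130 PLN × 7.11 = 8034.3 TRY
8034.3 TRY × 0.106 = 851.6358 AED
851.6358 AED × 9.36 = 7971.311088 THB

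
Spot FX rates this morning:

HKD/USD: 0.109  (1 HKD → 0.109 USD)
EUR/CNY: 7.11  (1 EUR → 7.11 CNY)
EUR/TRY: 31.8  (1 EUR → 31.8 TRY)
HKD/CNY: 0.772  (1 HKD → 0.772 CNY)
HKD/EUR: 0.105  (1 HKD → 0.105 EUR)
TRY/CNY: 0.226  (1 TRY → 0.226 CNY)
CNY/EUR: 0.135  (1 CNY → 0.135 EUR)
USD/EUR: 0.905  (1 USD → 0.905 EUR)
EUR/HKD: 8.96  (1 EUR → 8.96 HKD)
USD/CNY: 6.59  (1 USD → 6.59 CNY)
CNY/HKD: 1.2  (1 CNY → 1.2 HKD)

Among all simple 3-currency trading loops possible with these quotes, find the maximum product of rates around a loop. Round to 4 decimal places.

CNY→EUR→TRY→CNY: 0.135 × 31.8 × 0.226 = 0.97022
HKD→CNY→EUR→HKD: 0.772 × 0.135 × 8.96 = 0.93381
HKD→EUR→CNY→HKD: 0.105 × 7.11 × 1.2 = 0.89586
USD→EUR→HKD→USD: 0.905 × 8.96 × 0.109 = 0.88386
USD→CNY→HKD→USD: 6.59 × 1.2 × 0.109 = 0.86197
Maximum is CNY→EUR→TRY→CNY at 0.9702; no arbitrage — every cycle loses value.

0.9702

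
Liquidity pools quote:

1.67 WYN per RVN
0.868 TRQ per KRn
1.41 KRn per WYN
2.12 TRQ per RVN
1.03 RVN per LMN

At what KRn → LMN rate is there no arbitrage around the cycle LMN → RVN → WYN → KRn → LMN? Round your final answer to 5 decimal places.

Known legs of the cycle: 1.03 × 1.67 × 1.41 = 2.425341
For no arbitrage the full-cycle product must be 1, so the missing rate is 1 / 2.425341 ≈ 0.4123132.

0.41231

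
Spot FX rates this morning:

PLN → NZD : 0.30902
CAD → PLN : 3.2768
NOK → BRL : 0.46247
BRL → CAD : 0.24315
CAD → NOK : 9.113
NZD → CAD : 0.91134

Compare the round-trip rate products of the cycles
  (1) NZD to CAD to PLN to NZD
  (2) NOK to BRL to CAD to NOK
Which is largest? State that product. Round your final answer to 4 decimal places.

1.0248

(1) 0.91134 × 3.2768 × 0.30902 = 0.92282
(2) 0.46247 × 0.24315 × 9.113 = 1.02475
Highest is cycle (2) at 1.0248 (>1, arbitrage).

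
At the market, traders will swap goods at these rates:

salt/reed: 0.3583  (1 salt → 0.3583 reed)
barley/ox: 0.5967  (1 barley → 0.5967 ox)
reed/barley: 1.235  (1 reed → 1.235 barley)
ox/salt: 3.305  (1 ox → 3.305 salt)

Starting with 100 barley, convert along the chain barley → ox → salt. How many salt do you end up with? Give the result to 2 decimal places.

100 barley × 0.5967 = 59.67 ox
59.67 ox × 3.305 = 197.20935 salt

197.21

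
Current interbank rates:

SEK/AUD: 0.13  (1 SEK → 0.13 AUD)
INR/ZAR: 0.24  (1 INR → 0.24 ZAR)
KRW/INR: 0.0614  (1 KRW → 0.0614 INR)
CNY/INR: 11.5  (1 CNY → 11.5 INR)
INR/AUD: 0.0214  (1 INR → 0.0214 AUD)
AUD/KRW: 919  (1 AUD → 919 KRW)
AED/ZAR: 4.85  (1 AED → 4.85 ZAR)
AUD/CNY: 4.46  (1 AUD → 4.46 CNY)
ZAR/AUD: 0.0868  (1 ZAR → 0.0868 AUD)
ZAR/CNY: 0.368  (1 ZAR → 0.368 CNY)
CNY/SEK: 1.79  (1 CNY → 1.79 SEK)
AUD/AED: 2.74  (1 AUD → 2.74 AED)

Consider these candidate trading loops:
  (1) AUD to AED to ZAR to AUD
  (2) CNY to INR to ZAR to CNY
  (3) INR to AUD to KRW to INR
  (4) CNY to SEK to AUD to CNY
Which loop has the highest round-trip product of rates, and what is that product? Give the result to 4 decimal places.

1.2075

(1) 2.74 × 4.85 × 0.0868 = 1.15349
(2) 11.5 × 0.24 × 0.368 = 1.01568
(3) 0.0214 × 919 × 0.0614 = 1.20753
(4) 1.79 × 0.13 × 4.46 = 1.03784
Highest is cycle (3) at 1.2075 (>1, arbitrage).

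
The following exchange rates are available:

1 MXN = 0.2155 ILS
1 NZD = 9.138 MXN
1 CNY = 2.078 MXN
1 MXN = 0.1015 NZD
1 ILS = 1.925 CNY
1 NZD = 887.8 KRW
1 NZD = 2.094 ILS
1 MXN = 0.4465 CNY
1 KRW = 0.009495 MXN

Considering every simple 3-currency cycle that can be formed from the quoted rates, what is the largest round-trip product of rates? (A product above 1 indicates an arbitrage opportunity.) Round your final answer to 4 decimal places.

CNY→MXN→ILS→CNY: 2.078 × 0.2155 × 1.925 = 0.86203
NZD→KRW→MXN→NZD: 887.8 × 0.009495 × 0.1015 = 0.85561
Maximum is CNY→MXN→ILS→CNY at 0.8620; no arbitrage — every cycle loses value.

0.8620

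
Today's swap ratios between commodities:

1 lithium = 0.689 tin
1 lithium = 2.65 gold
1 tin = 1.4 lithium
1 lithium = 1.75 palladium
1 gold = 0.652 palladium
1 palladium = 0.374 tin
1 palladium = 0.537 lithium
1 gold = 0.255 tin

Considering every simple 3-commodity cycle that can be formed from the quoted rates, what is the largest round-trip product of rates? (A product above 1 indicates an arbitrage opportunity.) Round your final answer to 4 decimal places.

gold→tin→lithium→gold: 0.255 × 1.4 × 2.65 = 0.94605
palladium→lithium→gold→palladium: 0.537 × 2.65 × 0.652 = 0.92783
palladium→tin→lithium→palladium: 0.374 × 1.4 × 1.75 = 0.91630
Maximum is gold→tin→lithium→gold at 0.9461; no arbitrage — every cycle loses value.

0.9461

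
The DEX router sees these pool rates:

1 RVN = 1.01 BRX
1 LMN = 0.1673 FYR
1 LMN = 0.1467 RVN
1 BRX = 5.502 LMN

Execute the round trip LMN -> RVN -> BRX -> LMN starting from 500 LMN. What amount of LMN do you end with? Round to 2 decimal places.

407.61

500 LMN × 0.1467 = 73.35 RVN
73.35 RVN × 1.01 = 74.0835 BRX
74.0835 BRX × 5.502 = 407.607417 LMN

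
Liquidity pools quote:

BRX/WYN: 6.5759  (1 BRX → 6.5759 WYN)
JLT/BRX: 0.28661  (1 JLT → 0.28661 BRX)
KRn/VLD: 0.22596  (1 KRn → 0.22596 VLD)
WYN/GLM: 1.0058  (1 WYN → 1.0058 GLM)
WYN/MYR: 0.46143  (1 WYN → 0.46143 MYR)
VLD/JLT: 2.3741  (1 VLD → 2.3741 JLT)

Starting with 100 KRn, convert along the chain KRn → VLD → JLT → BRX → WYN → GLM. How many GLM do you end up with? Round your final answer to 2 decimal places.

100 KRn × 0.22596 = 22.596 VLD
22.596 VLD × 2.3741 = 53.6451636 JLT
53.6451636 JLT × 0.28661 = 15.375240339396 BRX
15.375240339396 BRX × 6.5759 = 101.1060429478341564 WYN
101.1060429478341564 WYN × 1.0058 = 101.69245799693159450712 GLM

101.69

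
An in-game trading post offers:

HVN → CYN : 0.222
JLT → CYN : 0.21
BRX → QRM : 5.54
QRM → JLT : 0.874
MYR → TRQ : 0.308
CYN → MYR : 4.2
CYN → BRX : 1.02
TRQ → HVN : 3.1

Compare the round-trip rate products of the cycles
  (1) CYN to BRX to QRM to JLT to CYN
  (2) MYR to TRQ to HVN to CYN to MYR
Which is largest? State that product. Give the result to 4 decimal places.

1.0371

(1) 1.02 × 5.54 × 0.874 × 0.21 = 1.03715
(2) 0.308 × 3.1 × 0.222 × 4.2 = 0.89026
Highest is cycle (1) at 1.0371 (>1, arbitrage).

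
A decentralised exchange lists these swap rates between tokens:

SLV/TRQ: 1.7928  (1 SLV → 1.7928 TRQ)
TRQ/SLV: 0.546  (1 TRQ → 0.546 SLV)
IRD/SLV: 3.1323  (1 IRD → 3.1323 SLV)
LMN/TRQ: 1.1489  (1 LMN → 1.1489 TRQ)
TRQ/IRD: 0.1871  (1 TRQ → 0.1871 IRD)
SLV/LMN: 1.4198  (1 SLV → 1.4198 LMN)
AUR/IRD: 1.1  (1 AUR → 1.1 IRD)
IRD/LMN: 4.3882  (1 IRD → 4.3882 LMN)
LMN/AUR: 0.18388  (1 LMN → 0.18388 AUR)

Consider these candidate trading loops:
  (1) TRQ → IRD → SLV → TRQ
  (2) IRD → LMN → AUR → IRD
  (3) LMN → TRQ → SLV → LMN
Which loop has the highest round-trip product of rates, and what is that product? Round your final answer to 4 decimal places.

(1) 0.1871 × 3.1323 × 1.7928 = 1.05068
(2) 4.3882 × 0.18388 × 1.1 = 0.88759
(3) 1.1489 × 0.546 × 1.4198 = 0.89064
Highest is cycle (1) at 1.0507 (>1, arbitrage).

1.0507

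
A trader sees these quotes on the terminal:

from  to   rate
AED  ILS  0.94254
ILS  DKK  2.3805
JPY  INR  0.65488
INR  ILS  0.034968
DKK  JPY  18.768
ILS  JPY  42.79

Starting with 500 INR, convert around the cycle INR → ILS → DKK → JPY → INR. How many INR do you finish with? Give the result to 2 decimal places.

500 INR × 0.034968 = 17.484 ILS
17.484 ILS × 2.3805 = 41.620662 DKK
41.620662 DKK × 18.768 = 781.136584416 JPY
781.136584416 JPY × 0.65488 = 511.55072640235008 INR

511.55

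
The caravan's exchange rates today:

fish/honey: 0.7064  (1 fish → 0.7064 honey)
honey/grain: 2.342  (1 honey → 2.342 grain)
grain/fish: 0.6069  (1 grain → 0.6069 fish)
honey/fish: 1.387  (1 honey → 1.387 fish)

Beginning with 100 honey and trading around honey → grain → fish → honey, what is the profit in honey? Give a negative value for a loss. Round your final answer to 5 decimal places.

100 honey × 2.342 = 234.2 grain
234.2 grain × 0.6069 = 142.13598 fish
142.13598 fish × 0.7064 = 100.404856272 honey
Net change: 100.404856272 − 100 = 0.404856272 honey

0.40486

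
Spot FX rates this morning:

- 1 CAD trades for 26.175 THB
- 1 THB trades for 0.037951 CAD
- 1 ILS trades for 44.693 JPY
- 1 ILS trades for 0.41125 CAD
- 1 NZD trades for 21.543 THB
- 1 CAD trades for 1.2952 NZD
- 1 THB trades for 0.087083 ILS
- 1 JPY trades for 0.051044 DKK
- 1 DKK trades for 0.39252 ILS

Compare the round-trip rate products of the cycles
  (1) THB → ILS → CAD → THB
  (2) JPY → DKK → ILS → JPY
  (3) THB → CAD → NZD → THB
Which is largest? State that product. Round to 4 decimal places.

(1) 0.087083 × 0.41125 × 26.175 = 0.93740
(2) 0.051044 × 0.39252 × 44.693 = 0.89546
(3) 0.037951 × 1.2952 × 21.543 = 1.05893
Highest is cycle (3) at 1.0589 (>1, arbitrage).

1.0589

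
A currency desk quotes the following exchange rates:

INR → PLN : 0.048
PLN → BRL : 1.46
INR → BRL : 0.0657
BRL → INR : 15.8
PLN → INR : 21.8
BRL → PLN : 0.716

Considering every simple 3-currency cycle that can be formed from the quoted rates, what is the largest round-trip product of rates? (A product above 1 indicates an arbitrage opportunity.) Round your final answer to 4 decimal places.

1.1073

PLN→BRL→INR→PLN: 1.46 × 15.8 × 0.048 = 1.10726
PLN→INR→BRL→PLN: 21.8 × 0.0657 × 0.716 = 1.02550
Maximum is PLN→BRL→INR→PLN at 1.1073; arbitrage exists.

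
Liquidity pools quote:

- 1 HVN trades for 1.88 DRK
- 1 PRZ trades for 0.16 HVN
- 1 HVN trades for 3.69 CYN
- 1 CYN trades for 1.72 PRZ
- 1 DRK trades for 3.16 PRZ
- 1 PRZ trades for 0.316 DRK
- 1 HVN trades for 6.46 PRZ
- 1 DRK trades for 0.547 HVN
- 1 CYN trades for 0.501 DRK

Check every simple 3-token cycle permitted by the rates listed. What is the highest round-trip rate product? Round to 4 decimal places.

DRK→HVN→PRZ→DRK: 0.547 × 6.46 × 0.316 = 1.11662
PRZ→HVN→CYN→PRZ: 0.16 × 3.69 × 1.72 = 1.01549
DRK→HVN→CYN→DRK: 0.547 × 3.69 × 0.501 = 1.01123
DRK→PRZ→HVN→DRK: 3.16 × 0.16 × 1.88 = 0.95053
Maximum is DRK→HVN→PRZ→DRK at 1.1166; arbitrage exists.

1.1166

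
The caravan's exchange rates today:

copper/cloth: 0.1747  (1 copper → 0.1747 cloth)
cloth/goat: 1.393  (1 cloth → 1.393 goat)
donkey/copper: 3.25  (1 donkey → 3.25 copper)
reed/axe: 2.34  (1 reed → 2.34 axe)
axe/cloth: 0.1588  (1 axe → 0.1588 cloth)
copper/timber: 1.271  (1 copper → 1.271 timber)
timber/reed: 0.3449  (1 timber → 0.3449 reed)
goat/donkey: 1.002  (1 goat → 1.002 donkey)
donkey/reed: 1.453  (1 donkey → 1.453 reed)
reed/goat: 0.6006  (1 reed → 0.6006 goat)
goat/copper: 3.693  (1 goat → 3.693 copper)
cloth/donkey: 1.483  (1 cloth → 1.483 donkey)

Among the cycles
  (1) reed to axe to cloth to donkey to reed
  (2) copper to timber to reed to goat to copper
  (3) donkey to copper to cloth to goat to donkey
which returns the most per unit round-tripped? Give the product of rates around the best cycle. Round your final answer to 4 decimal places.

(1) 2.34 × 0.1588 × 1.483 × 1.453 = 0.80071
(2) 1.271 × 0.3449 × 0.6006 × 3.693 = 0.97231
(3) 3.25 × 0.1747 × 1.393 × 1.002 = 0.79249
Highest is cycle (2) at 0.9723 (≤1, no arbitrage).

0.9723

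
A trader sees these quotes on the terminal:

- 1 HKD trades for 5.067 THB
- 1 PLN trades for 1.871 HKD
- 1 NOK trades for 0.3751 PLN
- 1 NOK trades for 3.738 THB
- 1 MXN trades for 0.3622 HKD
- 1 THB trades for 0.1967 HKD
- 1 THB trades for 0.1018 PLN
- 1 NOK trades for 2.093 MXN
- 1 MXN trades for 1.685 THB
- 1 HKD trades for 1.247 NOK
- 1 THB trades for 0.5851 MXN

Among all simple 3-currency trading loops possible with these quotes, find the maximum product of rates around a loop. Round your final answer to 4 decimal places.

THB→MXN→HKD→THB: 0.5851 × 0.3622 × 5.067 = 1.07381
THB→PLN→HKD→THB: 0.1018 × 1.871 × 5.067 = 0.96510
NOK→MXN→HKD→NOK: 2.093 × 0.3622 × 1.247 = 0.94533
NOK→THB→HKD→NOK: 3.738 × 0.1967 × 1.247 = 0.91687
NOK→PLN→HKD→NOK: 0.3751 × 1.871 × 1.247 = 0.87516
Maximum is THB→MXN→HKD→THB at 1.0738; arbitrage exists.

1.0738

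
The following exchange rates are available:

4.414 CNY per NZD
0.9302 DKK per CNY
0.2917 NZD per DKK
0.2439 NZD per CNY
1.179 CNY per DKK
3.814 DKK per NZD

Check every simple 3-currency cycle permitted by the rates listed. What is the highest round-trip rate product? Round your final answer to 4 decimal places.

1.1977

CNY→DKK→NZD→CNY: 0.9302 × 0.2917 × 4.414 = 1.19769
CNY→NZD→DKK→CNY: 0.2439 × 3.814 × 1.179 = 1.09675
Maximum is CNY→DKK→NZD→CNY at 1.1977; arbitrage exists.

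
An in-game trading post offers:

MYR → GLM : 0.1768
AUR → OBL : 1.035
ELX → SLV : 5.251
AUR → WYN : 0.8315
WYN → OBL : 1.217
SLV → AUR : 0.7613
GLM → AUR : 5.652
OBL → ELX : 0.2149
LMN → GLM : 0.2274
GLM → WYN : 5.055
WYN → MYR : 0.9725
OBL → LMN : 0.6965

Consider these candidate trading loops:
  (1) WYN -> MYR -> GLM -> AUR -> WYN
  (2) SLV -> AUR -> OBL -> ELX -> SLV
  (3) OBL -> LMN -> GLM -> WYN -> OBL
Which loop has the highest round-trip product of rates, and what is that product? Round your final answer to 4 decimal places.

0.9744

(1) 0.9725 × 0.1768 × 5.652 × 0.8315 = 0.80805
(2) 0.7613 × 1.035 × 0.2149 × 5.251 = 0.88915
(3) 0.6965 × 0.2274 × 5.055 × 1.217 = 0.97437
Highest is cycle (3) at 0.9744 (≤1, no arbitrage).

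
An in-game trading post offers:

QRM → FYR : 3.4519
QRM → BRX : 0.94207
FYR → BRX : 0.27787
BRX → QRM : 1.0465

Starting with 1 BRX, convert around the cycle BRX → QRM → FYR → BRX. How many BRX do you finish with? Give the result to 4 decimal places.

1.0038

1 BRX × 1.0465 = 1.0465 QRM
1.0465 QRM × 3.4519 = 3.61241335 FYR
3.61241335 FYR × 0.27787 = 1.0037812975645 BRX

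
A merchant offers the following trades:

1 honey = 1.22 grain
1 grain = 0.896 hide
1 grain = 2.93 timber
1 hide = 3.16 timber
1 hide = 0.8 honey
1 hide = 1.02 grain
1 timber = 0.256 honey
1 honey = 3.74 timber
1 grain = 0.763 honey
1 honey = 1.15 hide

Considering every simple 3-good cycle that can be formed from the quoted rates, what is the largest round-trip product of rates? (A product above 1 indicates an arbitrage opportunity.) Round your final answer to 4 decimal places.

hide→timber→honey→hide: 3.16 × 0.256 × 1.15 = 0.93030
grain→timber→honey→grain: 2.93 × 0.256 × 1.22 = 0.91510
grain→honey→hide→grain: 0.763 × 1.15 × 1.02 = 0.89500
grain→hide→honey→grain: 0.896 × 0.8 × 1.22 = 0.87450
Maximum is hide→timber→honey→hide at 0.9303; no arbitrage — every cycle loses value.

0.9303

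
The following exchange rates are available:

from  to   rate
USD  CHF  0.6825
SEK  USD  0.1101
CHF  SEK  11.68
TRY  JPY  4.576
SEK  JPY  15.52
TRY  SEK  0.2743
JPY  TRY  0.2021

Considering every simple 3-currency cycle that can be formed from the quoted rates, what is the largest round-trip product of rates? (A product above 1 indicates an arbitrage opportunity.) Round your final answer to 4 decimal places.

0.8777

USD→CHF→SEK→USD: 0.6825 × 11.68 × 0.1101 = 0.87767
TRY→SEK→JPY→TRY: 0.2743 × 15.52 × 0.2021 = 0.86037
Maximum is USD→CHF→SEK→USD at 0.8777; no arbitrage — every cycle loses value.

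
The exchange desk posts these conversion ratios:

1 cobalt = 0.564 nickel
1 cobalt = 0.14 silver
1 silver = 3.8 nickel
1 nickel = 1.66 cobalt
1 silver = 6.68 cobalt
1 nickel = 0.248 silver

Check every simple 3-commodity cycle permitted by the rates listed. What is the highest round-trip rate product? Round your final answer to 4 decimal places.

cobalt→nickel→silver→cobalt: 0.564 × 0.248 × 6.68 = 0.93434
cobalt→silver→nickel→cobalt: 0.14 × 3.8 × 1.66 = 0.88312
Maximum is cobalt→nickel→silver→cobalt at 0.9343; no arbitrage — every cycle loses value.

0.9343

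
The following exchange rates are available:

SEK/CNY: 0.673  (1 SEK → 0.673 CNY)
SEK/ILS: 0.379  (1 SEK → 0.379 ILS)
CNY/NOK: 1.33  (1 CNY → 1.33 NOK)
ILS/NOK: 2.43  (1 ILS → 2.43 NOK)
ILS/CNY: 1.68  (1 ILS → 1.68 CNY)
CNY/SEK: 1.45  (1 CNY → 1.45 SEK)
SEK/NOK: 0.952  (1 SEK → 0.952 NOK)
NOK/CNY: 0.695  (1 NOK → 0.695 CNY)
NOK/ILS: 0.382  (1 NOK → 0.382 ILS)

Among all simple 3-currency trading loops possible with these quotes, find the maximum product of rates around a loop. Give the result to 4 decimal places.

NOK→CNY→SEK→NOK: 0.695 × 1.45 × 0.952 = 0.95938
ILS→CNY→SEK→ILS: 1.68 × 1.45 × 0.379 = 0.92324
ILS→CNY→NOK→ILS: 1.68 × 1.33 × 0.382 = 0.85354
Maximum is NOK→CNY→SEK→NOK at 0.9594; no arbitrage — every cycle loses value.

0.9594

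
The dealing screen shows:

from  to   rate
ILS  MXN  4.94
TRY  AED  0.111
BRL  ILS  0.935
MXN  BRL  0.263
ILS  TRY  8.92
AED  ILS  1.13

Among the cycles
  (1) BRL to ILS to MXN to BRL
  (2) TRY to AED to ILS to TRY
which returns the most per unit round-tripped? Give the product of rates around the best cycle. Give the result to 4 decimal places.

1.2148

(1) 0.935 × 4.94 × 0.263 = 1.21477
(2) 0.111 × 1.13 × 8.92 = 1.11884
Highest is cycle (1) at 1.2148 (>1, arbitrage).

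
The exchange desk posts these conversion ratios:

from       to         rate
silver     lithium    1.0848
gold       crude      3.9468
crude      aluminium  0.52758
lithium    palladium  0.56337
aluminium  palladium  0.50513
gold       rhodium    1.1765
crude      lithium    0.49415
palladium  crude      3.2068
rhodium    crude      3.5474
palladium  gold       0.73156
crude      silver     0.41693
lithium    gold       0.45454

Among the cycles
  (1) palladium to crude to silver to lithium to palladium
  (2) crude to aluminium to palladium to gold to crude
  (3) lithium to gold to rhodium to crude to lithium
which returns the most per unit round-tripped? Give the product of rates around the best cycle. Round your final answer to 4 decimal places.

0.9374

(1) 3.2068 × 0.41693 × 1.0848 × 0.56337 = 0.81711
(2) 0.52758 × 0.50513 × 0.73156 × 3.9468 = 0.76946
(3) 0.45454 × 1.1765 × 3.5474 × 0.49415 = 0.93742
Highest is cycle (3) at 0.9374 (≤1, no arbitrage).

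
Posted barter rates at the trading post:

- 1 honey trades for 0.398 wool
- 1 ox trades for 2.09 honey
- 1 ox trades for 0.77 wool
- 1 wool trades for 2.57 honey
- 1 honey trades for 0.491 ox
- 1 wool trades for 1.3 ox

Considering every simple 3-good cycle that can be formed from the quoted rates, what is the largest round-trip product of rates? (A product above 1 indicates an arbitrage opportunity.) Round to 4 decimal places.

1.0814

honey→wool→ox→honey: 0.398 × 1.3 × 2.09 = 1.08137
honey→ox→wool→honey: 0.491 × 0.77 × 2.57 = 0.97164
Maximum is honey→wool→ox→honey at 1.0814; arbitrage exists.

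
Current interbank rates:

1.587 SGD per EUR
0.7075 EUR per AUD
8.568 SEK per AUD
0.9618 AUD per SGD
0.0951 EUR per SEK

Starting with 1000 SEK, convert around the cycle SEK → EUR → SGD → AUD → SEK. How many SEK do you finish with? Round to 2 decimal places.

1243.72

1000 SEK × 0.0951 = 95.1 EUR
95.1 EUR × 1.587 = 150.9237 SGD
150.9237 SGD × 0.9618 = 145.15841466 AUD
145.15841466 AUD × 8.568 = 1243.71729680688 SEK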